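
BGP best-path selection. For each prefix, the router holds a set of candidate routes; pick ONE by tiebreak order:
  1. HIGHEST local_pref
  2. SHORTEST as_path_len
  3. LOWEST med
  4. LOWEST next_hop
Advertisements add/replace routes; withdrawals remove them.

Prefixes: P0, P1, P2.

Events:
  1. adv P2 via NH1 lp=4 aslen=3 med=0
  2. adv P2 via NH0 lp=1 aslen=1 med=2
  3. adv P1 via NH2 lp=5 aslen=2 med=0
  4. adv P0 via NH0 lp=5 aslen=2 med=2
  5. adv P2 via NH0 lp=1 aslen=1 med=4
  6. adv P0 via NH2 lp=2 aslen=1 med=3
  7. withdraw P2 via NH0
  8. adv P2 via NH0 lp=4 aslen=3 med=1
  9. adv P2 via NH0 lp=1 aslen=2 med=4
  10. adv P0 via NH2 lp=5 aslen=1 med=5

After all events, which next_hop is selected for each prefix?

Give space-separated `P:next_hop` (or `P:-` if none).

Op 1: best P0=- P1=- P2=NH1
Op 2: best P0=- P1=- P2=NH1
Op 3: best P0=- P1=NH2 P2=NH1
Op 4: best P0=NH0 P1=NH2 P2=NH1
Op 5: best P0=NH0 P1=NH2 P2=NH1
Op 6: best P0=NH0 P1=NH2 P2=NH1
Op 7: best P0=NH0 P1=NH2 P2=NH1
Op 8: best P0=NH0 P1=NH2 P2=NH1
Op 9: best P0=NH0 P1=NH2 P2=NH1
Op 10: best P0=NH2 P1=NH2 P2=NH1

Answer: P0:NH2 P1:NH2 P2:NH1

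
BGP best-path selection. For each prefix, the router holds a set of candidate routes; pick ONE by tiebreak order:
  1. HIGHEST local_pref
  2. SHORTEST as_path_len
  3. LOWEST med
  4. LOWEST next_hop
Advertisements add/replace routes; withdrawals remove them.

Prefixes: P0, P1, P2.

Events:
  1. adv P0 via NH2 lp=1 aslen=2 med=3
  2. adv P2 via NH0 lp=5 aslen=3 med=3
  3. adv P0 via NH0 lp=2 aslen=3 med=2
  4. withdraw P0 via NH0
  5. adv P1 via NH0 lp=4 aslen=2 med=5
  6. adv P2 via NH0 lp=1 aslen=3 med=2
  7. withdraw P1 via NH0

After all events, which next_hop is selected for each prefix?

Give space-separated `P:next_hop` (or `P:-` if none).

Answer: P0:NH2 P1:- P2:NH0

Derivation:
Op 1: best P0=NH2 P1=- P2=-
Op 2: best P0=NH2 P1=- P2=NH0
Op 3: best P0=NH0 P1=- P2=NH0
Op 4: best P0=NH2 P1=- P2=NH0
Op 5: best P0=NH2 P1=NH0 P2=NH0
Op 6: best P0=NH2 P1=NH0 P2=NH0
Op 7: best P0=NH2 P1=- P2=NH0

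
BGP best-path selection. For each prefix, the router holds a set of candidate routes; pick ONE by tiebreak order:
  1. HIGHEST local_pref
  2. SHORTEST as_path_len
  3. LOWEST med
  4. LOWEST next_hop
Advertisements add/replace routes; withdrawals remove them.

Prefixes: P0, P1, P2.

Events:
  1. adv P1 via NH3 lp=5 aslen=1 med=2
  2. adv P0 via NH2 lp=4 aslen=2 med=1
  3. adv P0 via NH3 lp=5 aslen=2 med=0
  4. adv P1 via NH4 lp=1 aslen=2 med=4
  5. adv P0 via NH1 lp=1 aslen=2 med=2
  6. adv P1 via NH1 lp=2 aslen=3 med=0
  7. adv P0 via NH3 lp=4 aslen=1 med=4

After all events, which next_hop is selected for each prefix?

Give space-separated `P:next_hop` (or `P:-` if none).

Answer: P0:NH3 P1:NH3 P2:-

Derivation:
Op 1: best P0=- P1=NH3 P2=-
Op 2: best P0=NH2 P1=NH3 P2=-
Op 3: best P0=NH3 P1=NH3 P2=-
Op 4: best P0=NH3 P1=NH3 P2=-
Op 5: best P0=NH3 P1=NH3 P2=-
Op 6: best P0=NH3 P1=NH3 P2=-
Op 7: best P0=NH3 P1=NH3 P2=-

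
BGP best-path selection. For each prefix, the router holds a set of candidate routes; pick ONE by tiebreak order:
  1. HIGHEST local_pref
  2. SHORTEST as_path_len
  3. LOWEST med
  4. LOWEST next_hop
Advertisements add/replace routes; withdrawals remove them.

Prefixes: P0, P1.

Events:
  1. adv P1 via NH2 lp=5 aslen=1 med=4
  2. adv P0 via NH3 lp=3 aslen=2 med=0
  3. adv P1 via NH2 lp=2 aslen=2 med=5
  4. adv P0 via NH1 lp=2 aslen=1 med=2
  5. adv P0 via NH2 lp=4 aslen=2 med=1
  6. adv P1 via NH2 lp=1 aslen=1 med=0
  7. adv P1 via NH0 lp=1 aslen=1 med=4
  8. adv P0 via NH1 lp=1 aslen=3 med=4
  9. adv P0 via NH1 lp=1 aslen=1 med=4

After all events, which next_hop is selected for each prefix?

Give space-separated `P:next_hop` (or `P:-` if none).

Op 1: best P0=- P1=NH2
Op 2: best P0=NH3 P1=NH2
Op 3: best P0=NH3 P1=NH2
Op 4: best P0=NH3 P1=NH2
Op 5: best P0=NH2 P1=NH2
Op 6: best P0=NH2 P1=NH2
Op 7: best P0=NH2 P1=NH2
Op 8: best P0=NH2 P1=NH2
Op 9: best P0=NH2 P1=NH2

Answer: P0:NH2 P1:NH2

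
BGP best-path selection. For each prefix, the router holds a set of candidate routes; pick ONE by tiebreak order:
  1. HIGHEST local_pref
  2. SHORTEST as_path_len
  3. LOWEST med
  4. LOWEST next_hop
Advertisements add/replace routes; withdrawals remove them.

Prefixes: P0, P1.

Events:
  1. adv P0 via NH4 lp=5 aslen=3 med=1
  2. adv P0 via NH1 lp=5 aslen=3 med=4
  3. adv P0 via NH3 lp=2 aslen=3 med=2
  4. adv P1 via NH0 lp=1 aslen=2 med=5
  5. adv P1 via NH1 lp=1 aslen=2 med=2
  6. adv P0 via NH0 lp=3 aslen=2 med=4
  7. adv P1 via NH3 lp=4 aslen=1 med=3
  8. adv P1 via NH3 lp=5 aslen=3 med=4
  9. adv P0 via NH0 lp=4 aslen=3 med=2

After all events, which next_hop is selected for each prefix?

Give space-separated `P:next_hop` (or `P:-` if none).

Answer: P0:NH4 P1:NH3

Derivation:
Op 1: best P0=NH4 P1=-
Op 2: best P0=NH4 P1=-
Op 3: best P0=NH4 P1=-
Op 4: best P0=NH4 P1=NH0
Op 5: best P0=NH4 P1=NH1
Op 6: best P0=NH4 P1=NH1
Op 7: best P0=NH4 P1=NH3
Op 8: best P0=NH4 P1=NH3
Op 9: best P0=NH4 P1=NH3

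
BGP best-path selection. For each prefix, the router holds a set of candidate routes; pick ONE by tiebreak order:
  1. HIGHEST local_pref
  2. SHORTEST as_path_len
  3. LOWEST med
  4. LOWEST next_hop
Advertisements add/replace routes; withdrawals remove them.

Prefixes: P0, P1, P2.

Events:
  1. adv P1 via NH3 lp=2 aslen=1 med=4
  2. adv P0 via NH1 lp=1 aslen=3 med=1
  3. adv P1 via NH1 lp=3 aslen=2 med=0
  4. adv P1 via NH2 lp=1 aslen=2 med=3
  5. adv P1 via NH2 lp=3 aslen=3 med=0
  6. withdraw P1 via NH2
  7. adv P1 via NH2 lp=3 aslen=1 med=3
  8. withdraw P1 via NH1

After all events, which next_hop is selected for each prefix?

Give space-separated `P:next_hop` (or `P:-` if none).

Answer: P0:NH1 P1:NH2 P2:-

Derivation:
Op 1: best P0=- P1=NH3 P2=-
Op 2: best P0=NH1 P1=NH3 P2=-
Op 3: best P0=NH1 P1=NH1 P2=-
Op 4: best P0=NH1 P1=NH1 P2=-
Op 5: best P0=NH1 P1=NH1 P2=-
Op 6: best P0=NH1 P1=NH1 P2=-
Op 7: best P0=NH1 P1=NH2 P2=-
Op 8: best P0=NH1 P1=NH2 P2=-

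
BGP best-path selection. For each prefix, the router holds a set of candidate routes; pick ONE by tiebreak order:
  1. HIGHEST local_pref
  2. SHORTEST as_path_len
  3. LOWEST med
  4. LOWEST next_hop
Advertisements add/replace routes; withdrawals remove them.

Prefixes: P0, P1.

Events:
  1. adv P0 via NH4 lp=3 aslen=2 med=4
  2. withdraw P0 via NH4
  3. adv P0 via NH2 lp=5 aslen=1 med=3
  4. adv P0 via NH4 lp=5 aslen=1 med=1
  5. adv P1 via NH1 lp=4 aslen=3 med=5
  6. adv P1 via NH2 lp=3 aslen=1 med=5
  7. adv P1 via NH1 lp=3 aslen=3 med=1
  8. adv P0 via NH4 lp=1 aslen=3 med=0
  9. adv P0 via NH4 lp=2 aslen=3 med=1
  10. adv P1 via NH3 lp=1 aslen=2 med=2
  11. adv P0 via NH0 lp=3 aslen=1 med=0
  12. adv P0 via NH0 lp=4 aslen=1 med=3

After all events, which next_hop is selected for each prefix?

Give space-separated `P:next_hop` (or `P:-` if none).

Op 1: best P0=NH4 P1=-
Op 2: best P0=- P1=-
Op 3: best P0=NH2 P1=-
Op 4: best P0=NH4 P1=-
Op 5: best P0=NH4 P1=NH1
Op 6: best P0=NH4 P1=NH1
Op 7: best P0=NH4 P1=NH2
Op 8: best P0=NH2 P1=NH2
Op 9: best P0=NH2 P1=NH2
Op 10: best P0=NH2 P1=NH2
Op 11: best P0=NH2 P1=NH2
Op 12: best P0=NH2 P1=NH2

Answer: P0:NH2 P1:NH2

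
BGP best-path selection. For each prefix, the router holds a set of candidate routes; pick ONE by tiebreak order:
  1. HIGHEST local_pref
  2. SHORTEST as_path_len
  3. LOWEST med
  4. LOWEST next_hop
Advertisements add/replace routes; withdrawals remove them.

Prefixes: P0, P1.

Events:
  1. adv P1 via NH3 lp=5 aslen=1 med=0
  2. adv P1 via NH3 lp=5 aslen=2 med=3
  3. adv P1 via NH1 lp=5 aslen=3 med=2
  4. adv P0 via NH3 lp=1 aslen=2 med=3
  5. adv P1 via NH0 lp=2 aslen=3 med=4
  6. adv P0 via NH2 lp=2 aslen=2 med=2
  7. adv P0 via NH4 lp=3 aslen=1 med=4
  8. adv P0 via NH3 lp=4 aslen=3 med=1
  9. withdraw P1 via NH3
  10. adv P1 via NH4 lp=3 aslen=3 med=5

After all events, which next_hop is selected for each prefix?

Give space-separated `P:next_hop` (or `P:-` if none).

Op 1: best P0=- P1=NH3
Op 2: best P0=- P1=NH3
Op 3: best P0=- P1=NH3
Op 4: best P0=NH3 P1=NH3
Op 5: best P0=NH3 P1=NH3
Op 6: best P0=NH2 P1=NH3
Op 7: best P0=NH4 P1=NH3
Op 8: best P0=NH3 P1=NH3
Op 9: best P0=NH3 P1=NH1
Op 10: best P0=NH3 P1=NH1

Answer: P0:NH3 P1:NH1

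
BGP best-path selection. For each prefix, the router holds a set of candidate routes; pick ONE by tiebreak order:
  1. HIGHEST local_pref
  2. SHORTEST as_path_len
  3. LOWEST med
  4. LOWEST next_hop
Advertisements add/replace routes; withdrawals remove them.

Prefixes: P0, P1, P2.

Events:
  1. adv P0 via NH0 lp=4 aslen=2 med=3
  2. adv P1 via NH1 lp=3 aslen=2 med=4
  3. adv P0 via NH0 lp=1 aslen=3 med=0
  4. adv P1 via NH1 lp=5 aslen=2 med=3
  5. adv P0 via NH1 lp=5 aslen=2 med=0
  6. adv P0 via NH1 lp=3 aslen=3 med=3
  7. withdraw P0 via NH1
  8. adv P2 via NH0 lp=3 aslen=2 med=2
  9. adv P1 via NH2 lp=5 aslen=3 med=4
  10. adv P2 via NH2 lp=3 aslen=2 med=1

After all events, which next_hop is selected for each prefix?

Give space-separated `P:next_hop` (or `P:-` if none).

Answer: P0:NH0 P1:NH1 P2:NH2

Derivation:
Op 1: best P0=NH0 P1=- P2=-
Op 2: best P0=NH0 P1=NH1 P2=-
Op 3: best P0=NH0 P1=NH1 P2=-
Op 4: best P0=NH0 P1=NH1 P2=-
Op 5: best P0=NH1 P1=NH1 P2=-
Op 6: best P0=NH1 P1=NH1 P2=-
Op 7: best P0=NH0 P1=NH1 P2=-
Op 8: best P0=NH0 P1=NH1 P2=NH0
Op 9: best P0=NH0 P1=NH1 P2=NH0
Op 10: best P0=NH0 P1=NH1 P2=NH2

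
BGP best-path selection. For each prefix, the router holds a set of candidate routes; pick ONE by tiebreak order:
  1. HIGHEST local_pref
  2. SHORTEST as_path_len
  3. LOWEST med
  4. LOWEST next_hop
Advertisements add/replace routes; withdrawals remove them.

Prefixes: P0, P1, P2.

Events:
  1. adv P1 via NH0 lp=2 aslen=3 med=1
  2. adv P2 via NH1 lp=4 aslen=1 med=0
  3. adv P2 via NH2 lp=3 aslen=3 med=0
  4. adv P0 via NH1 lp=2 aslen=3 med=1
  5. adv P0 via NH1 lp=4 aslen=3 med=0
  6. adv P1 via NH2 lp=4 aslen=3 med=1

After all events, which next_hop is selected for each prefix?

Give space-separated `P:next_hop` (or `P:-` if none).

Op 1: best P0=- P1=NH0 P2=-
Op 2: best P0=- P1=NH0 P2=NH1
Op 3: best P0=- P1=NH0 P2=NH1
Op 4: best P0=NH1 P1=NH0 P2=NH1
Op 5: best P0=NH1 P1=NH0 P2=NH1
Op 6: best P0=NH1 P1=NH2 P2=NH1

Answer: P0:NH1 P1:NH2 P2:NH1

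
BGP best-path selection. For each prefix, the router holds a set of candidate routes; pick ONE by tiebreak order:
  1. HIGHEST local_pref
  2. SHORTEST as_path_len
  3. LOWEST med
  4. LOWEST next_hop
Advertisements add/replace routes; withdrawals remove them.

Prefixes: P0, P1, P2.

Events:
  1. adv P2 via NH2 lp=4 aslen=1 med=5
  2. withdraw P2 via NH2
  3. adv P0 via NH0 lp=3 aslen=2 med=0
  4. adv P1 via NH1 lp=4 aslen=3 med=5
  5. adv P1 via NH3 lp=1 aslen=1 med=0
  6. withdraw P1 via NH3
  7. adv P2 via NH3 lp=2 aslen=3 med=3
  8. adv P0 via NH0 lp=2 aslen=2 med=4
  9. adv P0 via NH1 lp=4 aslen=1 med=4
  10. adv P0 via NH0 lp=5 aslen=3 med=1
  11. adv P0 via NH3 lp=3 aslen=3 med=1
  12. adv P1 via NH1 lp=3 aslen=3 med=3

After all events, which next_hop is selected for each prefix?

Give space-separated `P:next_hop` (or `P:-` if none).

Answer: P0:NH0 P1:NH1 P2:NH3

Derivation:
Op 1: best P0=- P1=- P2=NH2
Op 2: best P0=- P1=- P2=-
Op 3: best P0=NH0 P1=- P2=-
Op 4: best P0=NH0 P1=NH1 P2=-
Op 5: best P0=NH0 P1=NH1 P2=-
Op 6: best P0=NH0 P1=NH1 P2=-
Op 7: best P0=NH0 P1=NH1 P2=NH3
Op 8: best P0=NH0 P1=NH1 P2=NH3
Op 9: best P0=NH1 P1=NH1 P2=NH3
Op 10: best P0=NH0 P1=NH1 P2=NH3
Op 11: best P0=NH0 P1=NH1 P2=NH3
Op 12: best P0=NH0 P1=NH1 P2=NH3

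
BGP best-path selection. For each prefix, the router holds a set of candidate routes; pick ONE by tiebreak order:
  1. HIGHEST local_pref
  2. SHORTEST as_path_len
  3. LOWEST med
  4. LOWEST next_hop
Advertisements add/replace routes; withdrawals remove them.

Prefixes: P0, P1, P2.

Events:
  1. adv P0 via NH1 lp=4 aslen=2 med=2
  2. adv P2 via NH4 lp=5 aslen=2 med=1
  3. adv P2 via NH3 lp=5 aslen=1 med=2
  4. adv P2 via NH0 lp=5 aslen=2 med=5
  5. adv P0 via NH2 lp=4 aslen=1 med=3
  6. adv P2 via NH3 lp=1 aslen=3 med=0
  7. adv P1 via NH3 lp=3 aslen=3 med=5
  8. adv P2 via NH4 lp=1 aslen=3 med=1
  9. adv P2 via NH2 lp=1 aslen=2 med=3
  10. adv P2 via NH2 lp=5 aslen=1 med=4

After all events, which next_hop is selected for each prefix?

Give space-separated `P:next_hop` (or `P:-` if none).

Answer: P0:NH2 P1:NH3 P2:NH2

Derivation:
Op 1: best P0=NH1 P1=- P2=-
Op 2: best P0=NH1 P1=- P2=NH4
Op 3: best P0=NH1 P1=- P2=NH3
Op 4: best P0=NH1 P1=- P2=NH3
Op 5: best P0=NH2 P1=- P2=NH3
Op 6: best P0=NH2 P1=- P2=NH4
Op 7: best P0=NH2 P1=NH3 P2=NH4
Op 8: best P0=NH2 P1=NH3 P2=NH0
Op 9: best P0=NH2 P1=NH3 P2=NH0
Op 10: best P0=NH2 P1=NH3 P2=NH2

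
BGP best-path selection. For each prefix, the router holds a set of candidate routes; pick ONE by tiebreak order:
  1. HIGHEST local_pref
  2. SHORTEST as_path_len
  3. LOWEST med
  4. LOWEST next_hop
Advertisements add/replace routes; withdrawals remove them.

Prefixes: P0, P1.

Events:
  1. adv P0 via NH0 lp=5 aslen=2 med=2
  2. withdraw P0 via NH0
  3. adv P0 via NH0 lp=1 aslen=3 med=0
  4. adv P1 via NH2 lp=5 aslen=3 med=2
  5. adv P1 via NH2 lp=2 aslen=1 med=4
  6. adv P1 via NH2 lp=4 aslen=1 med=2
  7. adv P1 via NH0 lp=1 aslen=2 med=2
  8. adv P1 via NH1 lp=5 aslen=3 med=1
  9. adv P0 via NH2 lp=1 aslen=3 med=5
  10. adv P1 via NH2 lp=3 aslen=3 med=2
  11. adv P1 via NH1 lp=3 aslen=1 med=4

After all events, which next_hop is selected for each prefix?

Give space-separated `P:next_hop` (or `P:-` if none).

Op 1: best P0=NH0 P1=-
Op 2: best P0=- P1=-
Op 3: best P0=NH0 P1=-
Op 4: best P0=NH0 P1=NH2
Op 5: best P0=NH0 P1=NH2
Op 6: best P0=NH0 P1=NH2
Op 7: best P0=NH0 P1=NH2
Op 8: best P0=NH0 P1=NH1
Op 9: best P0=NH0 P1=NH1
Op 10: best P0=NH0 P1=NH1
Op 11: best P0=NH0 P1=NH1

Answer: P0:NH0 P1:NH1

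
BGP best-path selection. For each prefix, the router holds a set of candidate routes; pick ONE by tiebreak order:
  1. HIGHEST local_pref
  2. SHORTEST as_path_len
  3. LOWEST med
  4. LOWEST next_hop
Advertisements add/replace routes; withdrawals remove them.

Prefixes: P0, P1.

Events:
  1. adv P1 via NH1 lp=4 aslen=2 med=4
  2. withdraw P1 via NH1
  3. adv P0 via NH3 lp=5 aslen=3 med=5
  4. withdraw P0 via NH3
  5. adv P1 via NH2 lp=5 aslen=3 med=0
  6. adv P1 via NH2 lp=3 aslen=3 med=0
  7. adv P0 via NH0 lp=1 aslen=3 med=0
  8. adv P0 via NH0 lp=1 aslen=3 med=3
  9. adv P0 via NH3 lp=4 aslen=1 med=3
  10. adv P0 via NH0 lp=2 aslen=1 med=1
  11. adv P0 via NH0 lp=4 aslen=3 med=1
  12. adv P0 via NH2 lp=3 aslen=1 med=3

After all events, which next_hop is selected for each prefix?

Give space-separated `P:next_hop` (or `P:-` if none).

Op 1: best P0=- P1=NH1
Op 2: best P0=- P1=-
Op 3: best P0=NH3 P1=-
Op 4: best P0=- P1=-
Op 5: best P0=- P1=NH2
Op 6: best P0=- P1=NH2
Op 7: best P0=NH0 P1=NH2
Op 8: best P0=NH0 P1=NH2
Op 9: best P0=NH3 P1=NH2
Op 10: best P0=NH3 P1=NH2
Op 11: best P0=NH3 P1=NH2
Op 12: best P0=NH3 P1=NH2

Answer: P0:NH3 P1:NH2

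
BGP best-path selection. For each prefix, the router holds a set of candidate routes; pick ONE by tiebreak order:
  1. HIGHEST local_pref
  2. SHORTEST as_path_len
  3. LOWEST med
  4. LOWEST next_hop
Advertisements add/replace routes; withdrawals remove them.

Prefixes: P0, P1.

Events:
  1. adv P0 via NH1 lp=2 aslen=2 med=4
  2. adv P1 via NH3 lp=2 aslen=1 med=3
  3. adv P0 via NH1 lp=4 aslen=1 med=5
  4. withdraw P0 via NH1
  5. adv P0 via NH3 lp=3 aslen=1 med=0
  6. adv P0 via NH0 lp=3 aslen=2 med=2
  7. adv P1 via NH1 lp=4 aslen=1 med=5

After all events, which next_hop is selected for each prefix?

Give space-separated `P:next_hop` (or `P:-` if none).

Op 1: best P0=NH1 P1=-
Op 2: best P0=NH1 P1=NH3
Op 3: best P0=NH1 P1=NH3
Op 4: best P0=- P1=NH3
Op 5: best P0=NH3 P1=NH3
Op 6: best P0=NH3 P1=NH3
Op 7: best P0=NH3 P1=NH1

Answer: P0:NH3 P1:NH1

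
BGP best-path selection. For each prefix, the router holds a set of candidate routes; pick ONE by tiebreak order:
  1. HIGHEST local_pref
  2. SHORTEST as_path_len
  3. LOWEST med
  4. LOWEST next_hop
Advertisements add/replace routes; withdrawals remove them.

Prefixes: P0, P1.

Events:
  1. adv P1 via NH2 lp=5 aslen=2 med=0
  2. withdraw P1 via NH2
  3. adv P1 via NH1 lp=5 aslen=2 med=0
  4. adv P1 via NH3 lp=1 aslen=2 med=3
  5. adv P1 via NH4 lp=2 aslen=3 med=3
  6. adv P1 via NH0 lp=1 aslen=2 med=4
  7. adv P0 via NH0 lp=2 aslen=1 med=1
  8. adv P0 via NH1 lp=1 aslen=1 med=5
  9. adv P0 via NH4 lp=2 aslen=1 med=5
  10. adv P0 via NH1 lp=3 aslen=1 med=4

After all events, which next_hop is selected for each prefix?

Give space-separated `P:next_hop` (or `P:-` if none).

Answer: P0:NH1 P1:NH1

Derivation:
Op 1: best P0=- P1=NH2
Op 2: best P0=- P1=-
Op 3: best P0=- P1=NH1
Op 4: best P0=- P1=NH1
Op 5: best P0=- P1=NH1
Op 6: best P0=- P1=NH1
Op 7: best P0=NH0 P1=NH1
Op 8: best P0=NH0 P1=NH1
Op 9: best P0=NH0 P1=NH1
Op 10: best P0=NH1 P1=NH1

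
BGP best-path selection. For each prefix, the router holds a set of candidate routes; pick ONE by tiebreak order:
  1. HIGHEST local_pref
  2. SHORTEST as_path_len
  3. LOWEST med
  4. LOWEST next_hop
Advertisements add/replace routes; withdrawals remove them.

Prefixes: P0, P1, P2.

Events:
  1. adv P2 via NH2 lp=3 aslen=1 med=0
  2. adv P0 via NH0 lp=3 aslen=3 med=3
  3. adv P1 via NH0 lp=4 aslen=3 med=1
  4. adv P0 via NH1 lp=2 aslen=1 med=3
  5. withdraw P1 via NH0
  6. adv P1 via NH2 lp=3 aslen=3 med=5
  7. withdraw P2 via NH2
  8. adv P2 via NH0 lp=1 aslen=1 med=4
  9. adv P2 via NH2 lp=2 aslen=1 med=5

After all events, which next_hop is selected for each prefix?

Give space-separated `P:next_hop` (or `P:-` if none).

Answer: P0:NH0 P1:NH2 P2:NH2

Derivation:
Op 1: best P0=- P1=- P2=NH2
Op 2: best P0=NH0 P1=- P2=NH2
Op 3: best P0=NH0 P1=NH0 P2=NH2
Op 4: best P0=NH0 P1=NH0 P2=NH2
Op 5: best P0=NH0 P1=- P2=NH2
Op 6: best P0=NH0 P1=NH2 P2=NH2
Op 7: best P0=NH0 P1=NH2 P2=-
Op 8: best P0=NH0 P1=NH2 P2=NH0
Op 9: best P0=NH0 P1=NH2 P2=NH2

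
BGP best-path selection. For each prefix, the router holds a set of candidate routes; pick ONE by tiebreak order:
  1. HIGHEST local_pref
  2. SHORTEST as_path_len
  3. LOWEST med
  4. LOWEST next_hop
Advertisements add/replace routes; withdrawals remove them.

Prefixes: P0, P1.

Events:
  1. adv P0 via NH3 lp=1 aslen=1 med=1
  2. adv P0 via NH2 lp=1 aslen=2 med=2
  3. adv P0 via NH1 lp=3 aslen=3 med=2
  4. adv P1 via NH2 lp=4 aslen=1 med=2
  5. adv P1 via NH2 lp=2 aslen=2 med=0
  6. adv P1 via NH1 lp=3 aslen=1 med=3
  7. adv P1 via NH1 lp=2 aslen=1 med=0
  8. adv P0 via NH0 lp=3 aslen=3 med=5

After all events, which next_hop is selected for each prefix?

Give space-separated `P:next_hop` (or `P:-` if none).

Answer: P0:NH1 P1:NH1

Derivation:
Op 1: best P0=NH3 P1=-
Op 2: best P0=NH3 P1=-
Op 3: best P0=NH1 P1=-
Op 4: best P0=NH1 P1=NH2
Op 5: best P0=NH1 P1=NH2
Op 6: best P0=NH1 P1=NH1
Op 7: best P0=NH1 P1=NH1
Op 8: best P0=NH1 P1=NH1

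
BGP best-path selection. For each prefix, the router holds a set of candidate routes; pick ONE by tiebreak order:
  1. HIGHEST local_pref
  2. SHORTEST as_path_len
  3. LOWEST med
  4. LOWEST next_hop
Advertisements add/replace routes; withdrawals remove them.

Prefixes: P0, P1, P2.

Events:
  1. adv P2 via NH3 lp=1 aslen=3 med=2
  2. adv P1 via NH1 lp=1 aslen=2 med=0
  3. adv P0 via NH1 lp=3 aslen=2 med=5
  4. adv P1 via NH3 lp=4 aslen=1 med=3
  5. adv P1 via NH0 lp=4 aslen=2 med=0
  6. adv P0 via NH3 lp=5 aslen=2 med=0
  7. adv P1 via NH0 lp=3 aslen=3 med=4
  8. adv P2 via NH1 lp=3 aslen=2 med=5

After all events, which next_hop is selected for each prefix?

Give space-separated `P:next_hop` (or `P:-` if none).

Op 1: best P0=- P1=- P2=NH3
Op 2: best P0=- P1=NH1 P2=NH3
Op 3: best P0=NH1 P1=NH1 P2=NH3
Op 4: best P0=NH1 P1=NH3 P2=NH3
Op 5: best P0=NH1 P1=NH3 P2=NH3
Op 6: best P0=NH3 P1=NH3 P2=NH3
Op 7: best P0=NH3 P1=NH3 P2=NH3
Op 8: best P0=NH3 P1=NH3 P2=NH1

Answer: P0:NH3 P1:NH3 P2:NH1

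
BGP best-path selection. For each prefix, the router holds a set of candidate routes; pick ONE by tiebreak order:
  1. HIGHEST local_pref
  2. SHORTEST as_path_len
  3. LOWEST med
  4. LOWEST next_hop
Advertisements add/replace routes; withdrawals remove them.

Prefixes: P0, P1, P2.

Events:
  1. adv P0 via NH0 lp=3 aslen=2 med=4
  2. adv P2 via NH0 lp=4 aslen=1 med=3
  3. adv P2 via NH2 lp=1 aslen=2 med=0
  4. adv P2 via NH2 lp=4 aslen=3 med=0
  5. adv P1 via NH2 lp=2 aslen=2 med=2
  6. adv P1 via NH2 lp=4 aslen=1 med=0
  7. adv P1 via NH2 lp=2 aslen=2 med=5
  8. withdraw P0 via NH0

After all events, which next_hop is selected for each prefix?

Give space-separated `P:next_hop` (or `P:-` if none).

Op 1: best P0=NH0 P1=- P2=-
Op 2: best P0=NH0 P1=- P2=NH0
Op 3: best P0=NH0 P1=- P2=NH0
Op 4: best P0=NH0 P1=- P2=NH0
Op 5: best P0=NH0 P1=NH2 P2=NH0
Op 6: best P0=NH0 P1=NH2 P2=NH0
Op 7: best P0=NH0 P1=NH2 P2=NH0
Op 8: best P0=- P1=NH2 P2=NH0

Answer: P0:- P1:NH2 P2:NH0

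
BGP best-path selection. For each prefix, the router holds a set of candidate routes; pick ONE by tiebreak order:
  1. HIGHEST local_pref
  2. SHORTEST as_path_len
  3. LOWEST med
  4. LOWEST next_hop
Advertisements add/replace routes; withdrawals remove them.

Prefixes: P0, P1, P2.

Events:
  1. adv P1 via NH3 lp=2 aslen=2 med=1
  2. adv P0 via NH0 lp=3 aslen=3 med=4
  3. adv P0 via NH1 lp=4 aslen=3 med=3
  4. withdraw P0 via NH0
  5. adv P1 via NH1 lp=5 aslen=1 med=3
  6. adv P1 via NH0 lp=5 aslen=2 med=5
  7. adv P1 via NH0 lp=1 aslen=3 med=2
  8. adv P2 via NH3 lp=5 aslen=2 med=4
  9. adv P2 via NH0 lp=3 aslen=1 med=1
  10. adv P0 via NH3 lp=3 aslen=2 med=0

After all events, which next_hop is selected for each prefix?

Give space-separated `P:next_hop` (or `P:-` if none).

Op 1: best P0=- P1=NH3 P2=-
Op 2: best P0=NH0 P1=NH3 P2=-
Op 3: best P0=NH1 P1=NH3 P2=-
Op 4: best P0=NH1 P1=NH3 P2=-
Op 5: best P0=NH1 P1=NH1 P2=-
Op 6: best P0=NH1 P1=NH1 P2=-
Op 7: best P0=NH1 P1=NH1 P2=-
Op 8: best P0=NH1 P1=NH1 P2=NH3
Op 9: best P0=NH1 P1=NH1 P2=NH3
Op 10: best P0=NH1 P1=NH1 P2=NH3

Answer: P0:NH1 P1:NH1 P2:NH3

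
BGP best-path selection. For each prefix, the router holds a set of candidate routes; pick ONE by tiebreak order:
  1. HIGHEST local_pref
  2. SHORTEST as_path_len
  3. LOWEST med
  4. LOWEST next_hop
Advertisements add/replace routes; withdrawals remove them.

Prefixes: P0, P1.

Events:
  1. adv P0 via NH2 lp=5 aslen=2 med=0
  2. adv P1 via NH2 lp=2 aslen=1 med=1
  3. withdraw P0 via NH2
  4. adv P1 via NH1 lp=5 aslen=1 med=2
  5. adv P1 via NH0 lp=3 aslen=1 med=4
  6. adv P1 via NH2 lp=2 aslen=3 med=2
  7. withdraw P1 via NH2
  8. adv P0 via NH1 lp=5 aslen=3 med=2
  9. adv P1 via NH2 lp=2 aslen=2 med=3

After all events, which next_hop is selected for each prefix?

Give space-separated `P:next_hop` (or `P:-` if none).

Answer: P0:NH1 P1:NH1

Derivation:
Op 1: best P0=NH2 P1=-
Op 2: best P0=NH2 P1=NH2
Op 3: best P0=- P1=NH2
Op 4: best P0=- P1=NH1
Op 5: best P0=- P1=NH1
Op 6: best P0=- P1=NH1
Op 7: best P0=- P1=NH1
Op 8: best P0=NH1 P1=NH1
Op 9: best P0=NH1 P1=NH1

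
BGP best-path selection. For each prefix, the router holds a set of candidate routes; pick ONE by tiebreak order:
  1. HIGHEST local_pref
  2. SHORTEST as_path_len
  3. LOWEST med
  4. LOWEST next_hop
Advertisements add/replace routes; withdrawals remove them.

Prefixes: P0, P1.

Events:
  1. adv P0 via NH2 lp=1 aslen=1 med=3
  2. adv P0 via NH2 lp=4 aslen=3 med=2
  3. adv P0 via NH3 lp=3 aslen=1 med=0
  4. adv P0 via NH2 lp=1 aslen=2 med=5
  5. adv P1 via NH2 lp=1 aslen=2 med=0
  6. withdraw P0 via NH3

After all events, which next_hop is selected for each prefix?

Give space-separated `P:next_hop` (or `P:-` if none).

Answer: P0:NH2 P1:NH2

Derivation:
Op 1: best P0=NH2 P1=-
Op 2: best P0=NH2 P1=-
Op 3: best P0=NH2 P1=-
Op 4: best P0=NH3 P1=-
Op 5: best P0=NH3 P1=NH2
Op 6: best P0=NH2 P1=NH2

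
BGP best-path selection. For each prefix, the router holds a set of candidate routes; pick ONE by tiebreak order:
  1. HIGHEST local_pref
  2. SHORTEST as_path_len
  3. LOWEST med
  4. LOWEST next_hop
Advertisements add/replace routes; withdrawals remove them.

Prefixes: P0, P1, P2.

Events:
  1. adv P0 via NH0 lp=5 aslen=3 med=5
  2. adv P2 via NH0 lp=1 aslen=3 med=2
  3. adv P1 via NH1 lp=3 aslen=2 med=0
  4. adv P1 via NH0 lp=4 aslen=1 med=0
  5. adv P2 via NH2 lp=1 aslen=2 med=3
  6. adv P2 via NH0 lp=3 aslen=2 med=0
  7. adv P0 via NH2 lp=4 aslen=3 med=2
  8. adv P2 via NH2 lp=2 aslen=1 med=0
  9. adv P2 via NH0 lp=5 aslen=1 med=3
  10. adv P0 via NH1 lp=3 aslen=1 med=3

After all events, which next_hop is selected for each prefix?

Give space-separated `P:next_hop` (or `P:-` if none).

Op 1: best P0=NH0 P1=- P2=-
Op 2: best P0=NH0 P1=- P2=NH0
Op 3: best P0=NH0 P1=NH1 P2=NH0
Op 4: best P0=NH0 P1=NH0 P2=NH0
Op 5: best P0=NH0 P1=NH0 P2=NH2
Op 6: best P0=NH0 P1=NH0 P2=NH0
Op 7: best P0=NH0 P1=NH0 P2=NH0
Op 8: best P0=NH0 P1=NH0 P2=NH0
Op 9: best P0=NH0 P1=NH0 P2=NH0
Op 10: best P0=NH0 P1=NH0 P2=NH0

Answer: P0:NH0 P1:NH0 P2:NH0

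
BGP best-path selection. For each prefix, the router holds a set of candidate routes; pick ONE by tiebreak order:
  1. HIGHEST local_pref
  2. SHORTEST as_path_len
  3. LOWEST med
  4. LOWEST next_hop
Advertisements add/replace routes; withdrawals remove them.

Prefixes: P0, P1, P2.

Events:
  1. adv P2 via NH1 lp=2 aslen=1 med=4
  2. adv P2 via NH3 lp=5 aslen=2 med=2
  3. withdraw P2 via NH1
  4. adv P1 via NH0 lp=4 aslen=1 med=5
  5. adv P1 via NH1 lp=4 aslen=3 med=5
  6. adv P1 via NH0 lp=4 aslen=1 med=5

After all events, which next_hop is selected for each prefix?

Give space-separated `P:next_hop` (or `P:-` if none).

Answer: P0:- P1:NH0 P2:NH3

Derivation:
Op 1: best P0=- P1=- P2=NH1
Op 2: best P0=- P1=- P2=NH3
Op 3: best P0=- P1=- P2=NH3
Op 4: best P0=- P1=NH0 P2=NH3
Op 5: best P0=- P1=NH0 P2=NH3
Op 6: best P0=- P1=NH0 P2=NH3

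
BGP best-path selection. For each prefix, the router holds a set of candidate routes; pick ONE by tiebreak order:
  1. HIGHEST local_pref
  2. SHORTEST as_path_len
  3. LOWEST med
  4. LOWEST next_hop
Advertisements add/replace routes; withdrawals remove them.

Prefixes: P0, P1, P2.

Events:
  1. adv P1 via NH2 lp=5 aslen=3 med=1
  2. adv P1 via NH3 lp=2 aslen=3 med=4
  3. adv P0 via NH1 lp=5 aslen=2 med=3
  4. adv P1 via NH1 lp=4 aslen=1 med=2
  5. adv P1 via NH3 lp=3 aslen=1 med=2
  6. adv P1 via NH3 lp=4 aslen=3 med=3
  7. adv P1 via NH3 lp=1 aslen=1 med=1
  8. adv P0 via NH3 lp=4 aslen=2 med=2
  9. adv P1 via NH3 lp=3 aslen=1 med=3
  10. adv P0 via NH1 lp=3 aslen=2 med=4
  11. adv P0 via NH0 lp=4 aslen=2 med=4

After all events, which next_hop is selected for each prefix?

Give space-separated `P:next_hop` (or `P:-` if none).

Op 1: best P0=- P1=NH2 P2=-
Op 2: best P0=- P1=NH2 P2=-
Op 3: best P0=NH1 P1=NH2 P2=-
Op 4: best P0=NH1 P1=NH2 P2=-
Op 5: best P0=NH1 P1=NH2 P2=-
Op 6: best P0=NH1 P1=NH2 P2=-
Op 7: best P0=NH1 P1=NH2 P2=-
Op 8: best P0=NH1 P1=NH2 P2=-
Op 9: best P0=NH1 P1=NH2 P2=-
Op 10: best P0=NH3 P1=NH2 P2=-
Op 11: best P0=NH3 P1=NH2 P2=-

Answer: P0:NH3 P1:NH2 P2:-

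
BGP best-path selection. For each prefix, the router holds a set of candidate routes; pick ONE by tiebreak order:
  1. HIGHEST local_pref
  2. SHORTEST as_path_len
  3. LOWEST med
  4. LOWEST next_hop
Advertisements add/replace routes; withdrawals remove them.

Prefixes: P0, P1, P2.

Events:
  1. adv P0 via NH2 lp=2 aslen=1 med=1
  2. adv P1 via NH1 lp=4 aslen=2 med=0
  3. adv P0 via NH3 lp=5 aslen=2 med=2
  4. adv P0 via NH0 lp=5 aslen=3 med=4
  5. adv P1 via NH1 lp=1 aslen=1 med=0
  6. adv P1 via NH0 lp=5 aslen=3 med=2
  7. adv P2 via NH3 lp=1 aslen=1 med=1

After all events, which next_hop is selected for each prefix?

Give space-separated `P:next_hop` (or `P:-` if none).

Answer: P0:NH3 P1:NH0 P2:NH3

Derivation:
Op 1: best P0=NH2 P1=- P2=-
Op 2: best P0=NH2 P1=NH1 P2=-
Op 3: best P0=NH3 P1=NH1 P2=-
Op 4: best P0=NH3 P1=NH1 P2=-
Op 5: best P0=NH3 P1=NH1 P2=-
Op 6: best P0=NH3 P1=NH0 P2=-
Op 7: best P0=NH3 P1=NH0 P2=NH3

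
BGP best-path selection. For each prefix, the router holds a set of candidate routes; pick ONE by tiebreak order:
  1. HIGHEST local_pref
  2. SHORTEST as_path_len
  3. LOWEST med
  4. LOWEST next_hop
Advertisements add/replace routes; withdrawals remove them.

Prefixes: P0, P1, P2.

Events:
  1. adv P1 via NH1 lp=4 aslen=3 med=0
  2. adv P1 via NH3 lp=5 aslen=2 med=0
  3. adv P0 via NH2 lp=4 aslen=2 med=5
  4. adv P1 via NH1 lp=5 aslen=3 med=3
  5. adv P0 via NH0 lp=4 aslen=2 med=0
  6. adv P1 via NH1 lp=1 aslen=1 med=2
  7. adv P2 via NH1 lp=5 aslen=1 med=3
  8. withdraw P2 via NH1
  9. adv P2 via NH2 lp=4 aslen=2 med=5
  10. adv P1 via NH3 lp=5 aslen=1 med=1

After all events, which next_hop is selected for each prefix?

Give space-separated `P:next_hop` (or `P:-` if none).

Op 1: best P0=- P1=NH1 P2=-
Op 2: best P0=- P1=NH3 P2=-
Op 3: best P0=NH2 P1=NH3 P2=-
Op 4: best P0=NH2 P1=NH3 P2=-
Op 5: best P0=NH0 P1=NH3 P2=-
Op 6: best P0=NH0 P1=NH3 P2=-
Op 7: best P0=NH0 P1=NH3 P2=NH1
Op 8: best P0=NH0 P1=NH3 P2=-
Op 9: best P0=NH0 P1=NH3 P2=NH2
Op 10: best P0=NH0 P1=NH3 P2=NH2

Answer: P0:NH0 P1:NH3 P2:NH2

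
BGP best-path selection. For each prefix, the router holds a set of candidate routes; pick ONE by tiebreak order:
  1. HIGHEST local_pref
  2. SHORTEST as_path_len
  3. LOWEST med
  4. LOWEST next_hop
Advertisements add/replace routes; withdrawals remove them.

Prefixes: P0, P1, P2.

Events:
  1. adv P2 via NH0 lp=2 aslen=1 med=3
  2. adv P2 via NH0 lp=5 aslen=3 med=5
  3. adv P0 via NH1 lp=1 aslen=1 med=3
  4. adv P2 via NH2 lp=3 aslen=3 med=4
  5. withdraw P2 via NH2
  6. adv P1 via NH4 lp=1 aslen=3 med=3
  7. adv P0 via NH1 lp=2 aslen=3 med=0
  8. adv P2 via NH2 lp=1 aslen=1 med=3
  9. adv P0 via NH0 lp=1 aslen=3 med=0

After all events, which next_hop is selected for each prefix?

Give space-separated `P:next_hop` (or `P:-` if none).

Answer: P0:NH1 P1:NH4 P2:NH0

Derivation:
Op 1: best P0=- P1=- P2=NH0
Op 2: best P0=- P1=- P2=NH0
Op 3: best P0=NH1 P1=- P2=NH0
Op 4: best P0=NH1 P1=- P2=NH0
Op 5: best P0=NH1 P1=- P2=NH0
Op 6: best P0=NH1 P1=NH4 P2=NH0
Op 7: best P0=NH1 P1=NH4 P2=NH0
Op 8: best P0=NH1 P1=NH4 P2=NH0
Op 9: best P0=NH1 P1=NH4 P2=NH0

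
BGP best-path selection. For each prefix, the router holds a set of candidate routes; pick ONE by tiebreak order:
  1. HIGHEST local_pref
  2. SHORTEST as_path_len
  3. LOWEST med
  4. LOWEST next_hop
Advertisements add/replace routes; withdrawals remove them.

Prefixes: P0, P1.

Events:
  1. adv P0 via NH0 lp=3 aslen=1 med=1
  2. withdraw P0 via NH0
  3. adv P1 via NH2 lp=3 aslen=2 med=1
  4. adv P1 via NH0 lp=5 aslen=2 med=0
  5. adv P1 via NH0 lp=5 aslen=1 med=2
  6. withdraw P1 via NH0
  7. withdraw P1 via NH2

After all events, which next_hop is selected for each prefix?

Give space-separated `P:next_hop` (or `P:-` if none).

Answer: P0:- P1:-

Derivation:
Op 1: best P0=NH0 P1=-
Op 2: best P0=- P1=-
Op 3: best P0=- P1=NH2
Op 4: best P0=- P1=NH0
Op 5: best P0=- P1=NH0
Op 6: best P0=- P1=NH2
Op 7: best P0=- P1=-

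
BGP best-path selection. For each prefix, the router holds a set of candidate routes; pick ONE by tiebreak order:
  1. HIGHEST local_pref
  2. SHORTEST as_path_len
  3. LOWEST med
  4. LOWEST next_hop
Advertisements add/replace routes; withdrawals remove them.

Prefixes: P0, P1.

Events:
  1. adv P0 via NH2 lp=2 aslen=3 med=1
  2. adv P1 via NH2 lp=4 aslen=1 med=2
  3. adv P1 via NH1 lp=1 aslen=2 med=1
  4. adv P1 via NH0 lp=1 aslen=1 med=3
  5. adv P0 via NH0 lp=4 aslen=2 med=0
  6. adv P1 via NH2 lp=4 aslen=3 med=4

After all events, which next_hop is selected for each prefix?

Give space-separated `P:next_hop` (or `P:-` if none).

Answer: P0:NH0 P1:NH2

Derivation:
Op 1: best P0=NH2 P1=-
Op 2: best P0=NH2 P1=NH2
Op 3: best P0=NH2 P1=NH2
Op 4: best P0=NH2 P1=NH2
Op 5: best P0=NH0 P1=NH2
Op 6: best P0=NH0 P1=NH2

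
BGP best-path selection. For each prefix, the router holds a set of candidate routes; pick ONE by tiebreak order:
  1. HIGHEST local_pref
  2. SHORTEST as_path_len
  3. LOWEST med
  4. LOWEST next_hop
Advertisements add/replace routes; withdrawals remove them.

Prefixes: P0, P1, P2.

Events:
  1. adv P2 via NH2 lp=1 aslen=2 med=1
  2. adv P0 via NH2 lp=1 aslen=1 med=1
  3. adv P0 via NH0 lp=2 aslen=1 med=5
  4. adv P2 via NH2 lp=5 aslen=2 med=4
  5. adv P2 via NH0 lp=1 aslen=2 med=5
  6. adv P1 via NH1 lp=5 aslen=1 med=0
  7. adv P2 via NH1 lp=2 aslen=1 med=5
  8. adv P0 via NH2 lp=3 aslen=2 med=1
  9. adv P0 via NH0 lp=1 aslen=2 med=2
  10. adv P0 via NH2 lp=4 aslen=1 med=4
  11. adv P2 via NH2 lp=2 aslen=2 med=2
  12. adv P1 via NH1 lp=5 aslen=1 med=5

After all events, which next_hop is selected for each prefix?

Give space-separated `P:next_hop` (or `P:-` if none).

Op 1: best P0=- P1=- P2=NH2
Op 2: best P0=NH2 P1=- P2=NH2
Op 3: best P0=NH0 P1=- P2=NH2
Op 4: best P0=NH0 P1=- P2=NH2
Op 5: best P0=NH0 P1=- P2=NH2
Op 6: best P0=NH0 P1=NH1 P2=NH2
Op 7: best P0=NH0 P1=NH1 P2=NH2
Op 8: best P0=NH2 P1=NH1 P2=NH2
Op 9: best P0=NH2 P1=NH1 P2=NH2
Op 10: best P0=NH2 P1=NH1 P2=NH2
Op 11: best P0=NH2 P1=NH1 P2=NH1
Op 12: best P0=NH2 P1=NH1 P2=NH1

Answer: P0:NH2 P1:NH1 P2:NH1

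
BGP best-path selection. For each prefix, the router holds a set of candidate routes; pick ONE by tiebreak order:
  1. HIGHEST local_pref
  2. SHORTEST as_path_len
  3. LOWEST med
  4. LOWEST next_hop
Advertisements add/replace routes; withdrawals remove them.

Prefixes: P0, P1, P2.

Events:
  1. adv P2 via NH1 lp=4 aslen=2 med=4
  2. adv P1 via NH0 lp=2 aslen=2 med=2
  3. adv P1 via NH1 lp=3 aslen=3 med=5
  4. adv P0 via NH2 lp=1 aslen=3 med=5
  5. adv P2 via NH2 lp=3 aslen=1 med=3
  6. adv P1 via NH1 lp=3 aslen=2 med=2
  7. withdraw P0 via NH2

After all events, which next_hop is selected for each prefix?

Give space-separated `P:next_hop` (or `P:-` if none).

Answer: P0:- P1:NH1 P2:NH1

Derivation:
Op 1: best P0=- P1=- P2=NH1
Op 2: best P0=- P1=NH0 P2=NH1
Op 3: best P0=- P1=NH1 P2=NH1
Op 4: best P0=NH2 P1=NH1 P2=NH1
Op 5: best P0=NH2 P1=NH1 P2=NH1
Op 6: best P0=NH2 P1=NH1 P2=NH1
Op 7: best P0=- P1=NH1 P2=NH1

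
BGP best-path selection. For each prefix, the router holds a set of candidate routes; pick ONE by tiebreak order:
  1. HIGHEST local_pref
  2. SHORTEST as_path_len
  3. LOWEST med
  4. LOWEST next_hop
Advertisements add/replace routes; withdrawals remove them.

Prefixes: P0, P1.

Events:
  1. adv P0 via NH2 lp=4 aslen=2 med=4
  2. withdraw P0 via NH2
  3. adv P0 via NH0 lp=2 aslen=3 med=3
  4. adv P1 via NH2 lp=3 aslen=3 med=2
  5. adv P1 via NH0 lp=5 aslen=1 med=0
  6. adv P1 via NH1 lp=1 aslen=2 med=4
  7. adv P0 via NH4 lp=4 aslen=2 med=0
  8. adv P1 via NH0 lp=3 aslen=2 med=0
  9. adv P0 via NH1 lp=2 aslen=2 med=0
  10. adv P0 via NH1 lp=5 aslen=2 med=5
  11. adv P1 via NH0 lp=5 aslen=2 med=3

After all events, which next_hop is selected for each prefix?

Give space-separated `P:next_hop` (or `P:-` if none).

Answer: P0:NH1 P1:NH0

Derivation:
Op 1: best P0=NH2 P1=-
Op 2: best P0=- P1=-
Op 3: best P0=NH0 P1=-
Op 4: best P0=NH0 P1=NH2
Op 5: best P0=NH0 P1=NH0
Op 6: best P0=NH0 P1=NH0
Op 7: best P0=NH4 P1=NH0
Op 8: best P0=NH4 P1=NH0
Op 9: best P0=NH4 P1=NH0
Op 10: best P0=NH1 P1=NH0
Op 11: best P0=NH1 P1=NH0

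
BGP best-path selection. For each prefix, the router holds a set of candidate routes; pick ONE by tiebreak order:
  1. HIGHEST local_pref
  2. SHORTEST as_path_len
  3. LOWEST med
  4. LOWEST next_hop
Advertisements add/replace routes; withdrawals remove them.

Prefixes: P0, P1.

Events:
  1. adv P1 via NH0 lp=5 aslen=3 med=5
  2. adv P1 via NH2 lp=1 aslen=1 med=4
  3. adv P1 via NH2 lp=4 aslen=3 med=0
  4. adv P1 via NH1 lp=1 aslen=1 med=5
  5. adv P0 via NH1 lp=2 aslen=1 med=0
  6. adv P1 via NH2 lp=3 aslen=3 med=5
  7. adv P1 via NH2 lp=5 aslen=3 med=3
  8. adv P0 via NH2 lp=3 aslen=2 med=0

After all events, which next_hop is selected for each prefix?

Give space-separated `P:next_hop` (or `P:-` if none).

Answer: P0:NH2 P1:NH2

Derivation:
Op 1: best P0=- P1=NH0
Op 2: best P0=- P1=NH0
Op 3: best P0=- P1=NH0
Op 4: best P0=- P1=NH0
Op 5: best P0=NH1 P1=NH0
Op 6: best P0=NH1 P1=NH0
Op 7: best P0=NH1 P1=NH2
Op 8: best P0=NH2 P1=NH2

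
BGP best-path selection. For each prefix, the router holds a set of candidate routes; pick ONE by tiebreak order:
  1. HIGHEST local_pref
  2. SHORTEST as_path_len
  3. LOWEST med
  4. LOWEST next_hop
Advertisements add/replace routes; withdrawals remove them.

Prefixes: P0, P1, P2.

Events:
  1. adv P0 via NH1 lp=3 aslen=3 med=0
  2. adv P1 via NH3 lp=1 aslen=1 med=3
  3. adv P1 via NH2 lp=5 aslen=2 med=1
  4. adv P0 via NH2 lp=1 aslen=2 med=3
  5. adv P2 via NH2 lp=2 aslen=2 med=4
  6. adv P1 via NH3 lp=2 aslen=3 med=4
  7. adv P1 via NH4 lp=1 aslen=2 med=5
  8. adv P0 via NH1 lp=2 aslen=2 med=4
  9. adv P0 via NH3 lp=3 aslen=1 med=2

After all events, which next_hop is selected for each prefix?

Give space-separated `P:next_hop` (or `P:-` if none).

Answer: P0:NH3 P1:NH2 P2:NH2

Derivation:
Op 1: best P0=NH1 P1=- P2=-
Op 2: best P0=NH1 P1=NH3 P2=-
Op 3: best P0=NH1 P1=NH2 P2=-
Op 4: best P0=NH1 P1=NH2 P2=-
Op 5: best P0=NH1 P1=NH2 P2=NH2
Op 6: best P0=NH1 P1=NH2 P2=NH2
Op 7: best P0=NH1 P1=NH2 P2=NH2
Op 8: best P0=NH1 P1=NH2 P2=NH2
Op 9: best P0=NH3 P1=NH2 P2=NH2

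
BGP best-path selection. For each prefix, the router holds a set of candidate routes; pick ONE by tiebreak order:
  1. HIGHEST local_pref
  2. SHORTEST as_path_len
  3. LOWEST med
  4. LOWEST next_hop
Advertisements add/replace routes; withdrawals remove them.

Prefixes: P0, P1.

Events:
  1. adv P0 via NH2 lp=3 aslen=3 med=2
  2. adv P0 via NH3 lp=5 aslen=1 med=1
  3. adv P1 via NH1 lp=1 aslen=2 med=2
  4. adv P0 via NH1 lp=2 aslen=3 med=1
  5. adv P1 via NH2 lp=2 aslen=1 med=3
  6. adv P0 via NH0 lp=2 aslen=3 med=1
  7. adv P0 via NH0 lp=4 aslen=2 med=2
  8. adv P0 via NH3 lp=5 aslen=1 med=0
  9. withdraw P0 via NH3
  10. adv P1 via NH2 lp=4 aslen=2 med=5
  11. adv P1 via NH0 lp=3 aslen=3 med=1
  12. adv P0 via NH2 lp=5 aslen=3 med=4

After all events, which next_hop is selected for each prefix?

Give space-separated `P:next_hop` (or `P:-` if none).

Op 1: best P0=NH2 P1=-
Op 2: best P0=NH3 P1=-
Op 3: best P0=NH3 P1=NH1
Op 4: best P0=NH3 P1=NH1
Op 5: best P0=NH3 P1=NH2
Op 6: best P0=NH3 P1=NH2
Op 7: best P0=NH3 P1=NH2
Op 8: best P0=NH3 P1=NH2
Op 9: best P0=NH0 P1=NH2
Op 10: best P0=NH0 P1=NH2
Op 11: best P0=NH0 P1=NH2
Op 12: best P0=NH2 P1=NH2

Answer: P0:NH2 P1:NH2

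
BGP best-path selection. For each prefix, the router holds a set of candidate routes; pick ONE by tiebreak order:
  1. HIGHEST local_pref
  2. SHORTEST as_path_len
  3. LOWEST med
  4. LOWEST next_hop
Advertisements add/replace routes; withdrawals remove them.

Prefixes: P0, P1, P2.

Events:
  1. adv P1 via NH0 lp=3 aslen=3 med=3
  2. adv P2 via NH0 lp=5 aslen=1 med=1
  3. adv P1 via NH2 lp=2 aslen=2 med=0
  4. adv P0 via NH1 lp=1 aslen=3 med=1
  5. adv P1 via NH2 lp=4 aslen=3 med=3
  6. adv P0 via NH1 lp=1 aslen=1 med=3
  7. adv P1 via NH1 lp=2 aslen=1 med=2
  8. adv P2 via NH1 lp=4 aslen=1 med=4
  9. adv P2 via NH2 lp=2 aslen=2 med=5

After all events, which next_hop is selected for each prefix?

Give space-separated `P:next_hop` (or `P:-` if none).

Op 1: best P0=- P1=NH0 P2=-
Op 2: best P0=- P1=NH0 P2=NH0
Op 3: best P0=- P1=NH0 P2=NH0
Op 4: best P0=NH1 P1=NH0 P2=NH0
Op 5: best P0=NH1 P1=NH2 P2=NH0
Op 6: best P0=NH1 P1=NH2 P2=NH0
Op 7: best P0=NH1 P1=NH2 P2=NH0
Op 8: best P0=NH1 P1=NH2 P2=NH0
Op 9: best P0=NH1 P1=NH2 P2=NH0

Answer: P0:NH1 P1:NH2 P2:NH0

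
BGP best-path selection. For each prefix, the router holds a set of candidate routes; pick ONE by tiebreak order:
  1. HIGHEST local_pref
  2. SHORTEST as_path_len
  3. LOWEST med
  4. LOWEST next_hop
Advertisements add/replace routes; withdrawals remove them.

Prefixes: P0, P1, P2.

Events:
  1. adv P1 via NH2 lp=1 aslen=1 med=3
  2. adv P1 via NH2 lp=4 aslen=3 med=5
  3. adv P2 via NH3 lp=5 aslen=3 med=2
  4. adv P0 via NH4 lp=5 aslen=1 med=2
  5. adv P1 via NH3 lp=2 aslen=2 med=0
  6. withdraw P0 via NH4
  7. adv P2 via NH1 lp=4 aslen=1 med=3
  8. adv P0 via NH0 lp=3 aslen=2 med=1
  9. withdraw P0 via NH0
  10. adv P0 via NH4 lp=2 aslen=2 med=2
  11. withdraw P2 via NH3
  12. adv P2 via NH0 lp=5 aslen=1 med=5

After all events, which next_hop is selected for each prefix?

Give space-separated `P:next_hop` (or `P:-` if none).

Answer: P0:NH4 P1:NH2 P2:NH0

Derivation:
Op 1: best P0=- P1=NH2 P2=-
Op 2: best P0=- P1=NH2 P2=-
Op 3: best P0=- P1=NH2 P2=NH3
Op 4: best P0=NH4 P1=NH2 P2=NH3
Op 5: best P0=NH4 P1=NH2 P2=NH3
Op 6: best P0=- P1=NH2 P2=NH3
Op 7: best P0=- P1=NH2 P2=NH3
Op 8: best P0=NH0 P1=NH2 P2=NH3
Op 9: best P0=- P1=NH2 P2=NH3
Op 10: best P0=NH4 P1=NH2 P2=NH3
Op 11: best P0=NH4 P1=NH2 P2=NH1
Op 12: best P0=NH4 P1=NH2 P2=NH0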